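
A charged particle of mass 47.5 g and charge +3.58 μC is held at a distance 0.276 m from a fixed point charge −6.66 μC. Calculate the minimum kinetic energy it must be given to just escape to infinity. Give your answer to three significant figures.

To just escape, total mechanical energy must reach zero at infinity: ½mv²_min + U = 0, so ½mv²_min = −U = |kQq|/r.
|U| = |kQq|/r = (8.99×10⁹ N·m²/C²)(6.66×10⁻⁶)(3.58×10⁻⁶)/(0.276) = 0.777 J.

0.777 J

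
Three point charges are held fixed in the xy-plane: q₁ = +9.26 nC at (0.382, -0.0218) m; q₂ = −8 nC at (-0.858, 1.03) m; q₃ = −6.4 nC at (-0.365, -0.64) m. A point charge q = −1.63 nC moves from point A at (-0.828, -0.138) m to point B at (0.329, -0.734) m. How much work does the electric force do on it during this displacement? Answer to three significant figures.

The work done by the electric force is W_field = −ΔU = −q(V_B − V_A) = q(V_A − V_B).
At A: distances to the source charges are 1.22 m, 1.17 m, 0.683 m; V_A = Σ kqᵢ/rᵢ = -77.3 V.
At B: distances to the source charges are 0.714 m, 2.13 m, 0.700 m; V_B = Σ kqᵢ/rᵢ = 0.585 V.
ΔV = V_B − V_A = 77.9 V.
W_field = −qΔV = −(-1.63×10⁻⁹ C)(77.9 V) = 1.27×10⁻⁷ J.

1.27×10⁻⁷ J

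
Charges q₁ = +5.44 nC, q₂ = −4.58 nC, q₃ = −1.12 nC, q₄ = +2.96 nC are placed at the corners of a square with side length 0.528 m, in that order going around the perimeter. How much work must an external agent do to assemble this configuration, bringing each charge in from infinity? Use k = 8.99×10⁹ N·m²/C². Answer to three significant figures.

-3.56×10⁻⁷ J

The assembly work is the sum of pairwise potential energies, U = Σ_{i<j} kqᵢqⱼ/rᵢⱼ.
The four side pairs have separation 0.528 m and the two diagonal pairs 0.747 m.
Summing all 6 pair terms gives U = -3.56×10⁻⁷ J.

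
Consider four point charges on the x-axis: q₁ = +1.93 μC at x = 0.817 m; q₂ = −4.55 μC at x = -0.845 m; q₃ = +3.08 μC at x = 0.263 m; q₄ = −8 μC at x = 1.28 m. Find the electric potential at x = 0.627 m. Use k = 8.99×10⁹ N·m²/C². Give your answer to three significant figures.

2.95×10⁴ V

The total potential is the scalar sum of each charge's contribution, V = Σ kqᵢ/rᵢ.
Distances from the field point to each charge: r₁ = 0.190 m, r₂ = 1.47 m, r₃ = 0.364 m, r₄ = 0.653 m.
V = k[(1.93×10⁻⁶)/(0.190) + (-4.55×10⁻⁶)/(1.47) + (3.08×10⁻⁶)/(0.364) + (-8.00×10⁻⁶)/(0.653)] = 2.95×10⁴ V.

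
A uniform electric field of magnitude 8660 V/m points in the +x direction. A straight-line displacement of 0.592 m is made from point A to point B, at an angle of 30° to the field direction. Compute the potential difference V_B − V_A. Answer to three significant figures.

-4440 V

Only the component of displacement along E changes the potential: ΔV = −E·d·cosθ.
ΔV = −(8660 V/m)(0.592 m)cos30° = -4440 V.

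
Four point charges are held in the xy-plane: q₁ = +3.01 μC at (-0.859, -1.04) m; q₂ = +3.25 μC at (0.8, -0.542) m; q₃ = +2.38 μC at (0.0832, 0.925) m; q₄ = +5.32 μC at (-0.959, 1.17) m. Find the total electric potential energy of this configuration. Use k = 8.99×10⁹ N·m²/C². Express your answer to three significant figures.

0.358 J

The assembly work is the sum of pairwise potential energies, U = Σ_{i<j} kqᵢqⱼ/rᵢⱼ.
Pair separations: r₁₂ = 1.73 m, r₁₃ = 2.18 m, r₁₄ = 2.21 m, r₂₃ = 1.63 m, r₂₄ = 2.45 m, r₃₄ = 1.07 m.
Summing all 6 pair terms gives U = 0.358 J.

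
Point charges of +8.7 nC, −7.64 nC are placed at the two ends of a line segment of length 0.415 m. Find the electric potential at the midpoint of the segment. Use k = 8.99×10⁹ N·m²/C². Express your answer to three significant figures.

The total potential is the scalar sum of each charge's contribution, V = Σ kqᵢ/rᵢ.
Each charge is 0.207 m from the midpoint.
V = k[(8.70×10⁻⁹)/(0.207) + (-7.64×10⁻⁹)/(0.207)] = 45.9 V.

45.9 V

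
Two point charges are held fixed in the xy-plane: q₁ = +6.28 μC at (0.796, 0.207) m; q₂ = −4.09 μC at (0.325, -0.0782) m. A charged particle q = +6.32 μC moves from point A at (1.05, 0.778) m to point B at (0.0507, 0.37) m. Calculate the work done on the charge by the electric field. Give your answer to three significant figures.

0.338 J

The work done by the electric force is W_field = −ΔU = −q(V_B − V_A) = q(V_A − V_B).
At A: distances to the source charges are 0.625 m, 1.12 m; V_A = Σ kqᵢ/rᵢ = 5.76×10⁴ V.
At B: distances to the source charges are 0.763 m, 0.525 m; V_B = Σ kqᵢ/rᵢ = 4030 V.
ΔV = V_B − V_A = -5.35×10⁴ V.
W_field = −qΔV = −(6.32×10⁻⁶ C)(-5.35×10⁴ V) = 0.338 J.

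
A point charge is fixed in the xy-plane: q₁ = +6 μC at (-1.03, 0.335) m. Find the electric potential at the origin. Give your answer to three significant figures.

Electric potential is a scalar, so the contributions from each charge add algebraically: V = Σ kqᵢ/rᵢ.
Distances from the field point to each charge: r₁ = 1.08 m.
V = k[(6.00×10⁻⁶)/(1.08)] = 4.98×10⁴ V.

4.98×10⁴ V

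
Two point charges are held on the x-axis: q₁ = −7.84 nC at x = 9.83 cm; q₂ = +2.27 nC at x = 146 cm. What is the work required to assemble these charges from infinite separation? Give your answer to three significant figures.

-1.17×10⁻⁷ J

The work to assemble the configuration equals its total potential energy, U = Σ kqᵢqⱼ/rᵢⱼ over all pairs.
Pair separations: r₁₂ = 1.36 m.
U = (-1.17×10⁻⁷) = -1.17×10⁻⁷ J.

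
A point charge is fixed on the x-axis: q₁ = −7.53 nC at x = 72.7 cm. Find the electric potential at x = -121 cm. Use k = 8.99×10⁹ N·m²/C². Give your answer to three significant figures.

-34.9 V

Electric potential is a scalar, so the contributions from each charge add algebraically: V = Σ kqᵢ/rᵢ.
V = k[(-7.53×10⁻⁹)/(1.94)] = -34.9 V.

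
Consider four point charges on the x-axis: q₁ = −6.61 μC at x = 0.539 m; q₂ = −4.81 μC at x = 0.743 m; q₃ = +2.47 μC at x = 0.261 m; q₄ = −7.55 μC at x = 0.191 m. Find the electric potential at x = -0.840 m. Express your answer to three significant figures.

-1.16×10⁵ V

The total potential is the scalar sum of each charge's contribution, V = Σ kqᵢ/rᵢ.
Distances from the field point to each charge: r₁ = 1.38 m, r₂ = 1.58 m, r₃ = 1.10 m, r₄ = 1.03 m.
V = k[(-6.61×10⁻⁶)/(1.38) + (-4.81×10⁻⁶)/(1.58) + (2.47×10⁻⁶)/(1.10) + (-7.55×10⁻⁶)/(1.03)] = -1.16×10⁵ V.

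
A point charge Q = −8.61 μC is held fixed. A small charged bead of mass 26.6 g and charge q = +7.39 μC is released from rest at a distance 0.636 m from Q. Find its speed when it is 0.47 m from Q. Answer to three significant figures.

Only the electrostatic force acts, so mechanical energy is conserved: ½mv² = U₁ − U₂ = kQq(1/r₁ − 1/r₂).
U₁ − U₂ = (8.99×10⁹ N·m²/C²)(-8.61×10⁻⁶ C)(7.39×10⁻⁶ C)(1/0.636 − 1/0.470) = 0.318 J.
v = √(2·0.318/0.0266) = 4.89 m/s.

4.89 m/s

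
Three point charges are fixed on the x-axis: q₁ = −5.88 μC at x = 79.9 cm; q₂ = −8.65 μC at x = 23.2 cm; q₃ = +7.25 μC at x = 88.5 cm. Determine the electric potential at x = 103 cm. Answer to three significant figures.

Electric potential is a scalar, so the contributions from each charge add algebraically: V = Σ kqᵢ/rᵢ.
Distances from the field point to each charge: r₁ = 0.231 m, r₂ = 0.798 m, r₃ = 0.145 m.
V = k[(-5.88×10⁻⁶)/(0.231) + (-8.65×10⁻⁶)/(0.798) + (7.25×10⁻⁶)/(0.145)] = 1.23×10⁵ V.

1.23×10⁵ V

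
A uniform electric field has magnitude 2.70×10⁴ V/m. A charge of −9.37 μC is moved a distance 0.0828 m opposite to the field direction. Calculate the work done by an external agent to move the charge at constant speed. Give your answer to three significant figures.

The potential change for a displacement 0.0828 m opposite to the field direction is ΔV = +Ed = 2240 V.
W_ext = qΔV = -0.0209 J.

-0.0209 J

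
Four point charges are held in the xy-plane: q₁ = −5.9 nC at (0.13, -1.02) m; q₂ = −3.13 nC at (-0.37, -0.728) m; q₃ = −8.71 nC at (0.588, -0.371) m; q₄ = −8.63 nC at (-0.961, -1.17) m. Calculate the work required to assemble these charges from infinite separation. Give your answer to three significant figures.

2.24×10⁻⁶ J

The assembly work is the sum of pairwise potential energies, U = Σ_{i<j} kqᵢqⱼ/rᵢⱼ.
Pair separations: r₁₂ = 0.579 m, r₁₃ = 0.794 m, r₁₄ = 1.10 m, r₂₃ = 1.02 m, r₂₄ = 0.738 m, r₃₄ = 1.74 m.
Summing all 6 pair terms gives U = 2.24×10⁻⁶ J.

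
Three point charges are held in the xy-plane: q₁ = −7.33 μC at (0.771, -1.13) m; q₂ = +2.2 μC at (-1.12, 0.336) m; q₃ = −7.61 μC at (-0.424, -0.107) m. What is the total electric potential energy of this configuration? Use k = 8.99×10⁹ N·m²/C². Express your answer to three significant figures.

The assembly work is the sum of pairwise potential energies, U = Σ_{i<j} kqᵢqⱼ/rᵢⱼ.
Pair separations: r₁₂ = 2.39 m, r₁₃ = 1.57 m, r₂₃ = 0.825 m.
U = (-0.0606) + (0.319) + (-0.182) = 0.0758 J.

0.0758 J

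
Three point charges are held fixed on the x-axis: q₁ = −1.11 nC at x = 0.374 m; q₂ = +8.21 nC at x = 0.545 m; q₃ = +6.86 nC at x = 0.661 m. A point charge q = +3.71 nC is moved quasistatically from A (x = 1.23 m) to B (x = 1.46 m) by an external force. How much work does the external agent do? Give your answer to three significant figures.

-2.07×10⁻⁷ J

For quasistatic motion the external work equals the change in potential energy: W_ext = qΔV = q(V_B − V_A).
At A: distances to the source charges are 0.856 m, 0.685 m, 0.569 m; V_A = Σ kqᵢ/rᵢ = 204 V.
At B: distances to the source charges are 1.09 m, 0.915 m, 0.799 m; V_B = Σ kqᵢ/rᵢ = 149 V.
ΔV = V_B − V_A = -55.8 V.
W_ext = qΔV = (3.71×10⁻⁹ C)(-55.8 V) = -2.07×10⁻⁷ J.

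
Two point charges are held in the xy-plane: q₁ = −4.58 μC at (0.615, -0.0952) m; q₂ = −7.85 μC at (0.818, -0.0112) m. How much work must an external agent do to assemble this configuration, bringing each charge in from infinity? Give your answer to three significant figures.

The assembly work is the sum of pairwise potential energies, U = Σ_{i<j} kqᵢqⱼ/rᵢⱼ.
Pair separations: r₁₂ = 0.220 m.
U = (1.47) = 1.47 J.

1.47 J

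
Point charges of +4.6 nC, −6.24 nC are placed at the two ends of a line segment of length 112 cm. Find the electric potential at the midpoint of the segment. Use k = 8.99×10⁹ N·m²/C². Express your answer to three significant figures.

-26.3 V

Electric potential is a scalar, so the contributions from each charge add algebraically: V = Σ kqᵢ/rᵢ.
Each charge is 0.560 m from the midpoint.
V = k[(4.60×10⁻⁹)/(0.560) + (-6.24×10⁻⁹)/(0.560)] = -26.3 V.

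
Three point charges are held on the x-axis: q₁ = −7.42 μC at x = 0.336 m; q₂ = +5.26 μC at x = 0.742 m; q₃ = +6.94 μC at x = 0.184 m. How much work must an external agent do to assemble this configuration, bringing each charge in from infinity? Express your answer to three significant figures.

-3.32 J

The assembly work is the sum of pairwise potential energies, U = Σ_{i<j} kqᵢqⱼ/rᵢⱼ.
Pair separations: r₁₂ = 0.406 m, r₁₃ = 0.152 m, r₂₃ = 0.558 m.
U = (-0.864) + (-3.05) + (0.588) = -3.32 J.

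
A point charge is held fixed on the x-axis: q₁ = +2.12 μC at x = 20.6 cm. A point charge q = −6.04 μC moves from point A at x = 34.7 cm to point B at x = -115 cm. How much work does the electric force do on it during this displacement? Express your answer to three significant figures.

-0.732 J

The work done by the electric force is W_field = −ΔU = −q(V_B − V_A) = q(V_A − V_B).
At A: distance to the source charge is 0.141 m; V_A = kq₁/r = 1.35×10⁵ V.
At B: distance to the source charge is 1.36 m; V_B = kq₁/r = 1.41×10⁴ V.
ΔV = V_B − V_A = -1.21×10⁵ V.
W_field = −qΔV = −(-6.04×10⁻⁶ C)(-1.21×10⁵ V) = -0.732 J.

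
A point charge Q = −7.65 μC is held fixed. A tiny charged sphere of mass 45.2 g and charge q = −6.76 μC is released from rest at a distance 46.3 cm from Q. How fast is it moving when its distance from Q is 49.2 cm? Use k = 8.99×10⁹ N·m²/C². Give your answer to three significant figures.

1.62 m/s

Only the electrostatic force acts, so mechanical energy is conserved: ½mv² = U₁ − U₂ = kQq(1/r₁ − 1/r₂).
U₁ − U₂ = (8.99×10⁹ N·m²/C²)(-7.65×10⁻⁶ C)(-6.76×10⁻⁶ C)(1/0.463 − 1/0.492) = 0.0592 J.
v = √(2·0.0592/0.0452) = 1.62 m/s.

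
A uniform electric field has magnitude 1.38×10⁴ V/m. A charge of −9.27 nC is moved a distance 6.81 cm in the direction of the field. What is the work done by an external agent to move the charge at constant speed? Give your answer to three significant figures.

8.71×10⁻⁶ J

The potential change for a displacement 6.81 cm in the direction of the field is ΔV = −Ed = -940 V.
W_ext = qΔV = 8.71×10⁻⁶ J.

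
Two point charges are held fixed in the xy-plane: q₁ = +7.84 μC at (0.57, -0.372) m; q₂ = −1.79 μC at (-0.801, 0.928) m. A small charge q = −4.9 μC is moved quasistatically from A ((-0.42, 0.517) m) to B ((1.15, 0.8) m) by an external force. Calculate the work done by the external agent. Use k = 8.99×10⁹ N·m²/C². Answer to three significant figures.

-0.105 J

For quasistatic motion the external work equals the change in potential energy: W_ext = qΔV = q(V_B − V_A).
At A: distances to the source charges are 1.33 m, 0.560 m; V_A = Σ kqᵢ/rᵢ = 2.43×10⁴ V.
At B: distances to the source charges are 1.31 m, 1.96 m; V_B = Σ kqᵢ/rᵢ = 4.57×10⁴ V.
ΔV = V_B − V_A = 2.14×10⁴ V.
W_ext = qΔV = (-4.90×10⁻⁶ C)(2.14×10⁴ V) = -0.105 J.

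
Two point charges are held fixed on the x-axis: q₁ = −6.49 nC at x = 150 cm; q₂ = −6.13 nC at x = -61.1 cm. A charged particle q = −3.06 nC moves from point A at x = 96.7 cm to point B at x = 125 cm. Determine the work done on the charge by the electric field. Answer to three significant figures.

-3.63×10⁻⁷ J

The work done by the electric force is W_field = −ΔU = −q(V_B − V_A) = q(V_A − V_B).
At A: distances to the source charges are 0.533 m, 1.58 m; V_A = Σ kqᵢ/rᵢ = -144 V.
At B: distances to the source charges are 0.250 m, 1.86 m; V_B = Σ kqᵢ/rᵢ = -263 V.
ΔV = V_B − V_A = -119 V.
W_field = −qΔV = −(-3.06×10⁻⁹ C)(-119 V) = -3.63×10⁻⁷ J.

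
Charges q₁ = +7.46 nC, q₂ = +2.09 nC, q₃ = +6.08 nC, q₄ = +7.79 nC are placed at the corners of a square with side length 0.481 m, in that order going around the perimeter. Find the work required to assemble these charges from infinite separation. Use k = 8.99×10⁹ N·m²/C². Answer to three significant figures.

The assembly work is the sum of pairwise potential energies, U = Σ_{i<j} kqᵢqⱼ/rᵢⱼ.
The four side pairs have separation 0.481 m and the two diagonal pairs 0.680 m.
Summing all 6 pair terms gives U = 3.31×10⁻⁶ J.

3.31×10⁻⁶ J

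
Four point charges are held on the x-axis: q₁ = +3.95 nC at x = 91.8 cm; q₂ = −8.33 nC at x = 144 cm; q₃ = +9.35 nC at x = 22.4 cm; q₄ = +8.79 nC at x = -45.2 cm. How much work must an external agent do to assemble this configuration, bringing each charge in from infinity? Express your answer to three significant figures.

3.09×10⁻⁷ J

The work to assemble the configuration equals its total potential energy, U = Σ kqᵢqⱼ/rᵢⱼ over all pairs.
Pair separations: r₁₂ = 0.522 m, r₁₃ = 0.694 m, r₁₄ = 1.37 m, r₂₃ = 1.22 m, r₂₄ = 1.89 m, r₃₄ = 0.676 m.
Summing all 6 pair terms gives U = 3.09×10⁻⁷ J.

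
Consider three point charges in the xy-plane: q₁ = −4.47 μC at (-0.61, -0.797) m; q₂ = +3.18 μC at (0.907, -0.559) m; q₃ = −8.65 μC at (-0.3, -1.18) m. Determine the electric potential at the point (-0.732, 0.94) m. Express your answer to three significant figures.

Electric potential is a scalar, so the contributions from each charge add algebraically: V = Σ kqᵢ/rᵢ.
Distances from the field point to each charge: r₁ = 1.74 m, r₂ = 2.22 m, r₃ = 2.16 m.
V = k[(-4.47×10⁻⁶)/(1.74) + (3.18×10⁻⁶)/(2.22) + (-8.65×10⁻⁶)/(2.16)] = -4.61×10⁴ V.

-4.61×10⁴ V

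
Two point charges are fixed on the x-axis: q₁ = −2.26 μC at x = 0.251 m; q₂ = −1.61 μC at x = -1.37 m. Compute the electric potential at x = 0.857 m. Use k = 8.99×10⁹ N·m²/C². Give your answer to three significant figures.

-4.00×10⁴ V

The total potential is the scalar sum of each charge's contribution, V = Σ kqᵢ/rᵢ.
Distances from the field point to each charge: r₁ = 0.606 m, r₂ = 2.23 m.
V = k[(-2.26×10⁻⁶)/(0.606) + (-1.61×10⁻⁶)/(2.23)] = -4.00×10⁴ V.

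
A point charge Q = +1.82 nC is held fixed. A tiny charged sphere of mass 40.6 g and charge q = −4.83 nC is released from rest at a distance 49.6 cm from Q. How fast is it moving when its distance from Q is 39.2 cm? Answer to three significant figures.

1.44×10⁻³ m/s

Only the electrostatic force acts, so mechanical energy is conserved: ½mv² = U₁ − U₂ = kQq(1/r₁ − 1/r₂).
U₁ − U₂ = (8.99×10⁹ N·m²/C²)(1.82×10⁻⁹ C)(-4.83×10⁻⁹ C)(1/0.496 − 1/0.392) = 4.23×10⁻⁸ J.
v = √(2·4.23×10⁻⁸/0.0406) = 1.44×10⁻³ m/s.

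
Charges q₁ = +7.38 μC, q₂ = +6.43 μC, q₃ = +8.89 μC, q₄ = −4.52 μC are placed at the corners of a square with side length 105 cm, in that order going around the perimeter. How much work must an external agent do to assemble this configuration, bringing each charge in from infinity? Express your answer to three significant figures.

The work to assemble the configuration equals its total potential energy, U = Σ kqᵢqⱼ/rᵢⱼ over all pairs.
The four side pairs have separation 1.05 m and the two diagonal pairs 1.48 m.
Summing all 6 pair terms gives U = 0.487 J.

0.487 J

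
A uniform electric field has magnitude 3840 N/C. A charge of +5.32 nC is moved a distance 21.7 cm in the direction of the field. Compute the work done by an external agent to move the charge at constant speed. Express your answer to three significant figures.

The potential change for a displacement 21.7 cm in the direction of the field is ΔV = −Ed = -833 V.
W_ext = qΔV = -4.43×10⁻⁶ J.

-4.43×10⁻⁶ J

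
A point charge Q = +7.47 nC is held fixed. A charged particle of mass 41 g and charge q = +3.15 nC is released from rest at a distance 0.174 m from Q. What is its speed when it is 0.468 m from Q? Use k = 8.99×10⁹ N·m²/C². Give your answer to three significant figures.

6.10×10⁻³ m/s

Only the electrostatic force acts, so mechanical energy is conserved: ½mv² = U₁ − U₂ = kQq(1/r₁ − 1/r₂).
U₁ − U₂ = (8.99×10⁹ N·m²/C²)(7.47×10⁻⁹ C)(3.15×10⁻⁹ C)(1/0.174 − 1/0.468) = 7.64×10⁻⁷ J.
v = √(2·7.64×10⁻⁷/0.0410) = 6.10×10⁻³ m/s.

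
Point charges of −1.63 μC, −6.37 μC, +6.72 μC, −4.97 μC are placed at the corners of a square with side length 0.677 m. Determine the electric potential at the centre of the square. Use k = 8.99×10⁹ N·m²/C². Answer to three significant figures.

-1.17×10⁵ V

The total potential is the scalar sum of each charge's contribution, V = Σ kqᵢ/rᵢ.
The distance from each corner to the centre is a√2/2 = 0.479 m.
V = k[(-1.63×10⁻⁶)/(0.479) + (-6.37×10⁻⁶)/(0.479) + (6.72×10⁻⁶)/(0.479) + (-4.97×10⁻⁶)/(0.479)] = -1.17×10⁵ V.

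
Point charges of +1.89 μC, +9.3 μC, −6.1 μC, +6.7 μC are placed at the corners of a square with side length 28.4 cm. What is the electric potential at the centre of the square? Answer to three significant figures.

5.28×10⁵ V

The total potential is the scalar sum of each charge's contribution, V = Σ kqᵢ/rᵢ.
The distance from each corner to the centre is a√2/2 = 0.201 m.
V = k[(1.89×10⁻⁶)/(0.201) + (9.30×10⁻⁶)/(0.201) + (-6.10×10⁻⁶)/(0.201) + (6.70×10⁻⁶)/(0.201)] = 5.28×10⁵ V.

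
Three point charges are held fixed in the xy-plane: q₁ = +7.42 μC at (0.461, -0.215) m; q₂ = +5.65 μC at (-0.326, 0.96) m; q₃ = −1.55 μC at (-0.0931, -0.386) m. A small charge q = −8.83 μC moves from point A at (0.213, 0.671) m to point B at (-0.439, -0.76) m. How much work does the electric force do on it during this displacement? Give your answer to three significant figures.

The work done by the electric force is W_field = −ΔU = −q(V_B − V_A) = q(V_A − V_B).
At A: distances to the source charges are 0.920 m, 0.612 m, 1.10 m; V_A = Σ kqᵢ/rᵢ = 1.43×10⁵ V.
At B: distances to the source charges are 1.05 m, 1.72 m, 0.509 m; V_B = Σ kqᵢ/rᵢ = 6.55×10⁴ V.
ΔV = V_B − V_A = -7.74×10⁴ V.
W_field = −qΔV = −(-8.83×10⁻⁶ C)(-7.74×10⁴ V) = -0.683 J.

-0.683 J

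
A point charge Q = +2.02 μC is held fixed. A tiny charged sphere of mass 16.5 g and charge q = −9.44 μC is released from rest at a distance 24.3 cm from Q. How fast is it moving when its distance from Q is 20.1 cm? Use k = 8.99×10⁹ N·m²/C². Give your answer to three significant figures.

Only the electrostatic force acts, so mechanical energy is conserved: ½mv² = U₁ − U₂ = kQq(1/r₁ − 1/r₂).
U₁ − U₂ = (8.99×10⁹ N·m²/C²)(2.02×10⁻⁶ C)(-9.44×10⁻⁶ C)(1/0.243 − 1/0.201) = 0.147 J.
v = √(2·0.147/0.0165) = 4.23 m/s.

4.23 m/s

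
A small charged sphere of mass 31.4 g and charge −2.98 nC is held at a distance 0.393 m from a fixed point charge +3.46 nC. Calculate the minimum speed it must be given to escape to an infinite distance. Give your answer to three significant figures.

3.88×10⁻³ m/s

To just escape, total mechanical energy must reach zero at infinity: ½mv²_min + U = 0, so ½mv²_min = −U = |kQq|/r.
|U| = |kQq|/r = (8.99×10⁹ N·m²/C²)(3.46×10⁻⁹)(2.98×10⁻⁹)/(0.393) = 2.36×10⁻⁷ J.
v_min = √(2|U|/m) = √(2·2.36×10⁻⁷/0.0314) = 3.88×10⁻³ m/s.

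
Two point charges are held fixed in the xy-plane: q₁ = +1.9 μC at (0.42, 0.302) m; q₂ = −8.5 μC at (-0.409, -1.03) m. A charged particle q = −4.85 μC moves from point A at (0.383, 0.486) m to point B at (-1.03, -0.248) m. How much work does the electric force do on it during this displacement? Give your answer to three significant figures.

The work done by the electric force is W_field = −ΔU = −q(V_B − V_A) = q(V_A − V_B).
At A: distances to the source charges are 0.188 m, 1.71 m; V_A = Σ kqᵢ/rᵢ = 4.63×10⁴ V.
At B: distances to the source charges are 1.55 m, 0.999 m; V_B = Σ kqᵢ/rᵢ = -6.55×10⁴ V.
ΔV = V_B − V_A = -1.12×10⁵ V.
W_field = −qΔV = −(-4.85×10⁻⁶ C)(-1.12×10⁵ V) = -0.542 J.

-0.542 J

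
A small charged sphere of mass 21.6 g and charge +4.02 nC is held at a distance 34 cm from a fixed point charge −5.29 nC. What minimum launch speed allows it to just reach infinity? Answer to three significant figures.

To just escape, total mechanical energy must reach zero at infinity: ½mv²_min + U = 0, so ½mv²_min = −U = |kQq|/r.
|U| = |kQq|/r = (8.99×10⁹ N·m²/C²)(5.29×10⁻⁹)(4.02×10⁻⁹)/(0.340) = 5.62×10⁻⁷ J.
v_min = √(2|U|/m) = √(2·5.62×10⁻⁷/0.0216) = 7.22×10⁻³ m/s.

7.22×10⁻³ m/s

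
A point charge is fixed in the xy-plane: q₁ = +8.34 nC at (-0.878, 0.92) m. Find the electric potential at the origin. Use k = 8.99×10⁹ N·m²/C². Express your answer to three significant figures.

59.0 V

Electric potential is a scalar, so the contributions from each charge add algebraically: V = Σ kqᵢ/rᵢ.
Distances from the field point to each charge: r₁ = 1.27 m.
V = k[(8.34×10⁻⁹)/(1.27)] = 59.0 V.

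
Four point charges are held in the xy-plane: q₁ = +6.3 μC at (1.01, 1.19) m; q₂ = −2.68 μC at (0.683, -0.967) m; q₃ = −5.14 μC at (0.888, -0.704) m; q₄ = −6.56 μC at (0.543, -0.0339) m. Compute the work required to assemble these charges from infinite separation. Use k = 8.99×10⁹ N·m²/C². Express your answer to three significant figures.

0.434 J

The work to assemble the configuration equals its total potential energy, U = Σ kqᵢqⱼ/rᵢⱼ over all pairs.
Pair separations: r₁₂ = 2.18 m, r₁₃ = 1.90 m, r₁₄ = 1.31 m, r₂₃ = 0.333 m, r₂₄ = 0.944 m, r₃₄ = 0.754 m.
Summing all 6 pair terms gives U = 0.434 J.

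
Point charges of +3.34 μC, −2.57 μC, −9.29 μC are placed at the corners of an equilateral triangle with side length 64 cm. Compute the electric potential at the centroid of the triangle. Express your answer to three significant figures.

The total potential is the scalar sum of each charge's contribution, V = Σ kqᵢ/rᵢ.
The distance from each vertex to the centroid is a/√3 = 0.370 m.
V = k[(3.34×10⁻⁶)/(0.370) + (-2.57×10⁻⁶)/(0.370) + (-9.29×10⁻⁶)/(0.370)] = -2.07×10⁵ V.

-2.07×10⁵ V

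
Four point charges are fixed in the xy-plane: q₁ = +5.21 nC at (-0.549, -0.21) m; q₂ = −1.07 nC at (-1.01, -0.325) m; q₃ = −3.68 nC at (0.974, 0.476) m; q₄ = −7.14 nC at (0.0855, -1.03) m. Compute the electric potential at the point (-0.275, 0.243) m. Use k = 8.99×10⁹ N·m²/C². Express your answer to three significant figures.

3.56 V

The total potential is the scalar sum of each charge's contribution, V = Σ kqᵢ/rᵢ.
Distances from the field point to each charge: r₁ = 0.529 m, r₂ = 0.929 m, r₃ = 1.27 m, r₄ = 1.32 m.
V = k[(5.21×10⁻⁹)/(0.529) + (-1.07×10⁻⁹)/(0.929) + (-3.68×10⁻⁹)/(1.27) + (-7.14×10⁻⁹)/(1.32)] = 3.56 V.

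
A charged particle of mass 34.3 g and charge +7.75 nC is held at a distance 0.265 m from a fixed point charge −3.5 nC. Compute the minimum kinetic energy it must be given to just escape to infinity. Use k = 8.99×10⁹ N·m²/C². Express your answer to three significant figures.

9.20×10⁻⁷ J

To just escape, total mechanical energy must reach zero at infinity: ½mv²_min + U = 0, so ½mv²_min = −U = |kQq|/r.
|U| = |kQq|/r = (8.99×10⁹ N·m²/C²)(3.50×10⁻⁹)(7.75×10⁻⁹)/(0.265) = 9.20×10⁻⁷ J.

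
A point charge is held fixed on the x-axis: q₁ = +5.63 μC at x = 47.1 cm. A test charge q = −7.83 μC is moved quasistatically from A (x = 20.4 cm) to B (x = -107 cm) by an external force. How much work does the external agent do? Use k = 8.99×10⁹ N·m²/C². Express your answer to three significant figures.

1.23 J

For quasistatic motion the external work equals the change in potential energy: W_ext = qΔV = q(V_B − V_A).
At A: distance to the source charge is 0.267 m; V_A = kq₁/r = 1.90×10⁵ V.
At B: distance to the source charge is 1.54 m; V_B = kq₁/r = 3.28×10⁴ V.
ΔV = V_B − V_A = -1.57×10⁵ V.
W_ext = qΔV = (-7.83×10⁻⁶ C)(-1.57×10⁵ V) = 1.23 J.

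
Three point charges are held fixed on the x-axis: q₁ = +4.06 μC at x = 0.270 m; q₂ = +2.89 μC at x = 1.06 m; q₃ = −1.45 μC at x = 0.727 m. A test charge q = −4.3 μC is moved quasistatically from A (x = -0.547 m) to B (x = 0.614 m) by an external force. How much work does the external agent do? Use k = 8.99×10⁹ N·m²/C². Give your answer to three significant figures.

6.93×10⁻³ J

For quasistatic motion the external work equals the change in potential energy: W_ext = qΔV = q(V_B − V_A).
At A: distances to the source charges are 0.817 m, 1.61 m, 1.27 m; V_A = Σ kqᵢ/rᵢ = 5.06×10⁴ V.
At B: distances to the source charges are 0.344 m, 0.446 m, 0.113 m; V_B = Σ kqᵢ/rᵢ = 4.90×10⁴ V.
ΔV = V_B − V_A = -1610 V.
W_ext = qΔV = (-4.30×10⁻⁶ C)(-1610 V) = 6.93×10⁻³ J.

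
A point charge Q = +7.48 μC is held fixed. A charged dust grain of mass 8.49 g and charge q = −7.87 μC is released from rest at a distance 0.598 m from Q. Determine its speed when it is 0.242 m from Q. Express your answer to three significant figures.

17.5 m/s

Only the electrostatic force acts, so mechanical energy is conserved: ½mv² = U₁ − U₂ = kQq(1/r₁ − 1/r₂).
U₁ − U₂ = (8.99×10⁹ N·m²/C²)(7.48×10⁻⁶ C)(-7.87×10⁻⁶ C)(1/0.598 − 1/0.242) = 1.30 J.
v = √(2·1.30/8.49×10⁻³) = 17.5 m/s.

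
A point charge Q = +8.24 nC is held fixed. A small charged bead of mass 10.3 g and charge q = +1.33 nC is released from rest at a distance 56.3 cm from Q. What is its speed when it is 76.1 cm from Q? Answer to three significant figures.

Only the electrostatic force acts, so mechanical energy is conserved: ½mv² = U₁ − U₂ = kQq(1/r₁ − 1/r₂).
U₁ − U₂ = (8.99×10⁹ N·m²/C²)(8.24×10⁻⁹ C)(1.33×10⁻⁹ C)(1/0.563 − 1/0.761) = 4.55×10⁻⁸ J.
v = √(2·4.55×10⁻⁸/0.0103) = 2.97×10⁻³ m/s.

2.97×10⁻³ m/s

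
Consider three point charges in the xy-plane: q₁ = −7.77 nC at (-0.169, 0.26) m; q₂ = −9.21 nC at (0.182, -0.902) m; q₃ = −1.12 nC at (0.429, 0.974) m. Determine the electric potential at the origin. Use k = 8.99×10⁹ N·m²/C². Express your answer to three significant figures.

Electric potential is a scalar, so the contributions from each charge add algebraically: V = Σ kqᵢ/rᵢ.
Distances from the field point to each charge: r₁ = 0.310 m, r₂ = 0.920 m, r₃ = 1.06 m.
V = k[(-7.77×10⁻⁹)/(0.310) + (-9.21×10⁻⁹)/(0.920) + (-1.12×10⁻⁹)/(1.06)] = -325 V.

-325 V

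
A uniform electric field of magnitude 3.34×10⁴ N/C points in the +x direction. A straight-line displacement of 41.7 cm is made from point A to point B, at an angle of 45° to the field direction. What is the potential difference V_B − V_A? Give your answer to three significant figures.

-9850 V

Only the component of displacement along E changes the potential: ΔV = −E·d·cosθ.
ΔV = −(3.34×10⁴ V/m)(0.417 m)cos45° = -9850 V.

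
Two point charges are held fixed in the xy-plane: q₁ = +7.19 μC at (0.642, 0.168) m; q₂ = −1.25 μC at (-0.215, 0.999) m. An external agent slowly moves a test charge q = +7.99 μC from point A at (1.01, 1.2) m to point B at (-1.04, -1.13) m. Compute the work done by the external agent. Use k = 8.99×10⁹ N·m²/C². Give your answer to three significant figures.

-0.195 J

For quasistatic motion the external work equals the change in potential energy: W_ext = qΔV = q(V_B − V_A).
At A: distances to the source charges are 1.10 m, 1.24 m; V_A = Σ kqᵢ/rᵢ = 4.99×10⁴ V.
At B: distances to the source charges are 2.12 m, 2.28 m; V_B = Σ kqᵢ/rᵢ = 2.55×10⁴ V.
ΔV = V_B − V_A = -2.44×10⁴ V.
W_ext = qΔV = (7.99×10⁻⁶ C)(-2.44×10⁴ V) = -0.195 J.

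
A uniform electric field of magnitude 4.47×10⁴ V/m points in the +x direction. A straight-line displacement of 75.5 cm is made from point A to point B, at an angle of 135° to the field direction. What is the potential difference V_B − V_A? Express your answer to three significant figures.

2.39×10⁴ V

Only the component of displacement along E changes the potential: ΔV = −E·d·cosθ.
ΔV = −(4.47×10⁴ V/m)(0.755 m)cos135° = 2.39×10⁴ V.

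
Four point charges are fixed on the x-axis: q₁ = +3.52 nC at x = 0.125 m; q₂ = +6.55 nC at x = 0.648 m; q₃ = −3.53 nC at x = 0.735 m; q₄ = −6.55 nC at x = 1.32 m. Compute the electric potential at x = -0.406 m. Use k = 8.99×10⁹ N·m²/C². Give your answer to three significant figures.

53.5 V

Electric potential is a scalar, so the contributions from each charge add algebraically: V = Σ kqᵢ/rᵢ.
Distances from the field point to each charge: r₁ = 0.531 m, r₂ = 1.05 m, r₃ = 1.14 m, r₄ = 1.73 m.
V = k[(3.52×10⁻⁹)/(0.531) + (6.55×10⁻⁹)/(1.05) + (-3.53×10⁻⁹)/(1.14) + (-6.55×10⁻⁹)/(1.73)] = 53.5 V.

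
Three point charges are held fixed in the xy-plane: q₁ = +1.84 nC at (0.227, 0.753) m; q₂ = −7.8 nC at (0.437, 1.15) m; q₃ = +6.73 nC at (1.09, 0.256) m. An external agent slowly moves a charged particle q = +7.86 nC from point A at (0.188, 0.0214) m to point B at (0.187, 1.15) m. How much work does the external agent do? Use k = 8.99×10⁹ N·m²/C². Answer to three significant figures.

-1.72×10⁻⁶ J

For quasistatic motion the external work equals the change in potential energy: W_ext = qΔV = q(V_B − V_A).
At A: distances to the source charges are 0.733 m, 1.16 m, 0.932 m; V_A = Σ kqᵢ/rᵢ = 26.8 V.
At B: distances to the source charges are 0.399 m, 0.250 m, 1.27 m; V_B = Σ kqᵢ/rᵢ = -191 V.
ΔV = V_B − V_A = -218 V.
W_ext = qΔV = (7.86×10⁻⁹ C)(-218 V) = -1.72×10⁻⁶ J.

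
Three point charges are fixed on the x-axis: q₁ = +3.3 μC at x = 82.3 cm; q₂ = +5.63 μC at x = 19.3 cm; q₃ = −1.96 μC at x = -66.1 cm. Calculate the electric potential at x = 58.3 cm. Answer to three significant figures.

Electric potential is a scalar, so the contributions from each charge add algebraically: V = Σ kqᵢ/rᵢ.
Distances from the field point to each charge: r₁ = 0.240 m, r₂ = 0.390 m, r₃ = 1.24 m.
V = k[(3.30×10⁻⁶)/(0.240) + (5.63×10⁻⁶)/(0.390) + (-1.96×10⁻⁶)/(1.24)] = 2.39×10⁵ V.

2.39×10⁵ V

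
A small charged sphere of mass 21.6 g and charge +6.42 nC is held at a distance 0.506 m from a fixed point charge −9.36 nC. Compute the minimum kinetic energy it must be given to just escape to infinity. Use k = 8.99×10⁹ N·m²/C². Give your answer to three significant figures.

1.07×10⁻⁶ J

To just escape, total mechanical energy must reach zero at infinity: ½mv²_min + U = 0, so ½mv²_min = −U = |kQq|/r.
|U| = |kQq|/r = (8.99×10⁹ N·m²/C²)(9.36×10⁻⁹)(6.42×10⁻⁹)/(0.506) = 1.07×10⁻⁶ J.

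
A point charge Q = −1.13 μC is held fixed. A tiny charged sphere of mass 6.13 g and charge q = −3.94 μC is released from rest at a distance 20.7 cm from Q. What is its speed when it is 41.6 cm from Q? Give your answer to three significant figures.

5.63 m/s

Only the electrostatic force acts, so mechanical energy is conserved: ½mv² = U₁ − U₂ = kQq(1/r₁ − 1/r₂).
U₁ − U₂ = (8.99×10⁹ N·m²/C²)(-1.13×10⁻⁶ C)(-3.94×10⁻⁶ C)(1/0.207 − 1/0.416) = 0.0971 J.
v = √(2·0.0971/6.13×10⁻³) = 5.63 m/s.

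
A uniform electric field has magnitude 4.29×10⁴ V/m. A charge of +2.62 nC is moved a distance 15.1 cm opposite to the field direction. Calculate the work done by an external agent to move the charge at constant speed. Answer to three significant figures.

The potential change for a displacement 15.1 cm opposite to the field direction is ΔV = +Ed = 6480 V.
W_ext = qΔV = 1.70×10⁻⁵ J.

1.70×10⁻⁵ J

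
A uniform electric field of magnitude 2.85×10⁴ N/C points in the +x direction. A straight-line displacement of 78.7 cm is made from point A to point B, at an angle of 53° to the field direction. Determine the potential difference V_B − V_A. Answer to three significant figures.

Only the component of displacement along E changes the potential: ΔV = −E·d·cosθ.
ΔV = −(2.85×10⁴ V/m)(0.787 m)cos53° = -1.35×10⁴ V.

-1.35×10⁴ V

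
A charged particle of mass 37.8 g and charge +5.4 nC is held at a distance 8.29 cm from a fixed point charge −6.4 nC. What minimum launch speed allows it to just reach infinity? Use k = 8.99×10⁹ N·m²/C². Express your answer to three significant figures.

0.0141 m/s

To just escape, total mechanical energy must reach zero at infinity: ½mv²_min + U = 0, so ½mv²_min = −U = |kQq|/r.
|U| = |kQq|/r = (8.99×10⁹ N·m²/C²)(6.40×10⁻⁹)(5.40×10⁻⁹)/(0.0829) = 3.75×10⁻⁶ J.
v_min = √(2|U|/m) = √(2·3.75×10⁻⁶/0.0378) = 0.0141 m/s.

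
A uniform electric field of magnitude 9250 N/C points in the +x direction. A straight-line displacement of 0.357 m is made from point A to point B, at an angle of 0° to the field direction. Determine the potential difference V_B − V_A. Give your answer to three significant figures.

Only the component of displacement along E changes the potential: ΔV = −E·d·cosθ.
ΔV = −(9250 V/m)(0.357 m)cos0° = -3300 V.

-3300 V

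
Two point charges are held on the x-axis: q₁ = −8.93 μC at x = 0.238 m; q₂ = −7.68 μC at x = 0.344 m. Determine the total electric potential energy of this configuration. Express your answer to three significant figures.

The assembly work is the sum of pairwise potential energies, U = Σ_{i<j} kqᵢqⱼ/rᵢⱼ.
Pair separations: r₁₂ = 0.106 m.
U = (5.82) = 5.82 J.

5.82 J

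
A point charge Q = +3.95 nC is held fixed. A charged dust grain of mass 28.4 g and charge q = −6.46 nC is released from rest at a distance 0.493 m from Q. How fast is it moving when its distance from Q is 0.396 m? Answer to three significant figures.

2.83×10⁻³ m/s

Only the electrostatic force acts, so mechanical energy is conserved: ½mv² = U₁ − U₂ = kQq(1/r₁ − 1/r₂).
U₁ − U₂ = (8.99×10⁹ N·m²/C²)(3.95×10⁻⁹ C)(-6.46×10⁻⁹ C)(1/0.493 − 1/0.396) = 1.14×10⁻⁷ J.
v = √(2·1.14×10⁻⁷/0.0284) = 2.83×10⁻³ m/s.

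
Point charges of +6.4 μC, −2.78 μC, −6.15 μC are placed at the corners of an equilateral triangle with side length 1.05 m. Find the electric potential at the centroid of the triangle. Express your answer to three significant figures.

-3.75×10⁴ V

Electric potential is a scalar, so the contributions from each charge add algebraically: V = Σ kqᵢ/rᵢ.
The distance from each vertex to the centroid is a/√3 = 0.606 m.
V = k[(6.40×10⁻⁶)/(0.606) + (-2.78×10⁻⁶)/(0.606) + (-6.15×10⁻⁶)/(0.606)] = -3.75×10⁴ V.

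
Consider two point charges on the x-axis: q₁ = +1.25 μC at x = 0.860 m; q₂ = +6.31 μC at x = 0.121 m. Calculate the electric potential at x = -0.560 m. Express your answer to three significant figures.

9.12×10⁴ V

Electric potential is a scalar, so the contributions from each charge add algebraically: V = Σ kqᵢ/rᵢ.
Distances from the field point to each charge: r₁ = 1.42 m, r₂ = 0.681 m.
V = k[(1.25×10⁻⁶)/(1.42) + (6.31×10⁻⁶)/(0.681)] = 9.12×10⁴ V.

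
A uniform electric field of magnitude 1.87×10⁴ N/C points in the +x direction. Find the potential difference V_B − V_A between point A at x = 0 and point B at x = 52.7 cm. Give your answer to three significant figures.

-9850 V

In a uniform field, potential decreases in the direction of E: V_B − V_A = −E·Δx.
V_B − V_A = −(1.87×10⁴ V/m)(0.527 m) = -9850 V.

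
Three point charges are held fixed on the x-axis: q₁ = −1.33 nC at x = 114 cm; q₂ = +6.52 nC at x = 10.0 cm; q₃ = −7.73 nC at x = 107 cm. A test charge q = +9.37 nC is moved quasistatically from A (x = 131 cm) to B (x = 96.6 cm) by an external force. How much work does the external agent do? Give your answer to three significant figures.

For quasistatic motion the external work equals the change in potential energy: W_ext = qΔV = q(V_B − V_A).
At A: distances to the source charges are 0.170 m, 1.21 m, 0.240 m; V_A = Σ kqᵢ/rᵢ = -311 V.
At B: distances to the source charges are 0.174 m, 0.866 m, 0.104 m; V_B = Σ kqᵢ/rᵢ = -669 V.
ΔV = V_B − V_A = -358 V.
W_ext = qΔV = (9.37×10⁻⁹ C)(-358 V) = -3.35×10⁻⁶ J.

-3.35×10⁻⁶ J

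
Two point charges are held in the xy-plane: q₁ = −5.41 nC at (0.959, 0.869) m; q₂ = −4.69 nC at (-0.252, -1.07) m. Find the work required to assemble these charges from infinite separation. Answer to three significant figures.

The work to assemble the configuration equals its total potential energy, U = Σ kqᵢqⱼ/rᵢⱼ over all pairs.
Pair separations: r₁₂ = 2.29 m.
U = (9.98×10⁻⁸) = 9.98×10⁻⁸ J.

9.98×10⁻⁸ J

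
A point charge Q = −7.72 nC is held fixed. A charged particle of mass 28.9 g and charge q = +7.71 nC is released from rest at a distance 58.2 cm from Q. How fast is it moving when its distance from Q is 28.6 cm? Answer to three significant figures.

Only the electrostatic force acts, so mechanical energy is conserved: ½mv² = U₁ − U₂ = kQq(1/r₁ − 1/r₂).
U₁ − U₂ = (8.99×10⁹ N·m²/C²)(-7.72×10⁻⁹ C)(7.71×10⁻⁹ C)(1/0.582 − 1/0.286) = 9.52×10⁻⁷ J.
v = √(2·9.52×10⁻⁷/0.0289) = 8.11×10⁻³ m/s.

8.11×10⁻³ m/s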